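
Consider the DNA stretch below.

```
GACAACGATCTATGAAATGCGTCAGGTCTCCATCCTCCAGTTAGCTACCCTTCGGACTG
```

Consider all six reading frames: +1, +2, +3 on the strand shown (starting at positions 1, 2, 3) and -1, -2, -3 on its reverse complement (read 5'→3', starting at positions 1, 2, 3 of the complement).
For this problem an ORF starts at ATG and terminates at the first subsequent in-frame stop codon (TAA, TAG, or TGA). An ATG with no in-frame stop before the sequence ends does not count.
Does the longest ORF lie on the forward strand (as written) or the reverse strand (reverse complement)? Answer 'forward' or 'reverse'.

Reverse complement (5'→3'): CAGTCCGAAGGGTAGCTAACTGGAGGATGGAGACCTGACGCATTTCATAGATCGTTGTC
Frame +1: GAC AAC GAT CTA TGA AAT GCG TCA GGT CTC CAT CCT CCA GTT AGC TAC CCT TCG GAC — no ATG→stop ORF.
Frame +2: ACA ACG ATC TAT GAA ATG CGT CAG GTC TCC ATC CTC CAG TTA GCT ACC CTT CGG ACT — no ATG→stop ORF.
Frame +3: CAA CGA TCT ATG AAA TGC GTC AGG TCT CCA TCC TCC AGT TAG CTA CCC TTC GGA CTG — ATG at 12, stop TAG at 42 → 33 nt.
Frame -1: CAG TCC GAA GGG TAG CTA ACT GGA GGA TGG AGA CCT GAC GCA TTT CAT AGA TCG TTG — no ATG→stop ORF.
Frame -2: AGT CCG AAG GGT AGC TAA CTG GAG GAT GGA GAC CTG ACG CAT TTC ATA GAT CGT TGT — no ATG→stop ORF.
Frame -3: GTC CGA AGG GTA GCT AAC TGG AGG ATG GAG ACC TGA CGC ATT TCA TAG ATC GTT GTC — ATG at 27, stop TGA at 36 → 12 nt.
Forward-strand max 33 nt; reverse-strand max 12 nt. The forward strand has the longer ORF.

forward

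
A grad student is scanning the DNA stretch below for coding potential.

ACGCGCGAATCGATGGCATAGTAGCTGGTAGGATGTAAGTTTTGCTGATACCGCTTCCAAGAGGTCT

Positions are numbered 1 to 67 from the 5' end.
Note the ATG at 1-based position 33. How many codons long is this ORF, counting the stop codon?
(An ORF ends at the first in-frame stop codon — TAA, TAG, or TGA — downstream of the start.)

Codons from position 33: ATG (33–35), TAA (36–38).
TAA is the first in-frame stop; that's 2 codons including the stop.

2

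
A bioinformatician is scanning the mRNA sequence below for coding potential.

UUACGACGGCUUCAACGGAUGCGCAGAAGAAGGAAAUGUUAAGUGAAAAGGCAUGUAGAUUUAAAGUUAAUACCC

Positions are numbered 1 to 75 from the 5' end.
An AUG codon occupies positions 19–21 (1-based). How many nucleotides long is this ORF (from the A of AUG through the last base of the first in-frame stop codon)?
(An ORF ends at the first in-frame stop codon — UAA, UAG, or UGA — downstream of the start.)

Codons from position 19: AUG (19–21), CGC (22–24), AGA (25–27), AGA (28–30), AGG (31–33), AAA (34–36), UGU (37–39), UAA (40–42).
UAA is the first in-frame stop; ORF spans 19–42, 24 nucleotides.

24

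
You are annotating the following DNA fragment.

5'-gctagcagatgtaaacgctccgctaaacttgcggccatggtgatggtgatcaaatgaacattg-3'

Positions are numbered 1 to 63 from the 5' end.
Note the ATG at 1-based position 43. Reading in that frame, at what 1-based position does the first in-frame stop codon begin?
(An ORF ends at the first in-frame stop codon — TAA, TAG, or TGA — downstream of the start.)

Codons from position 43: ATG (43–45), GTG (46–48), ATC (49–51), AAA (52–54), TGA (55–57).
TGA is a stop codon; it begins at position 55.

55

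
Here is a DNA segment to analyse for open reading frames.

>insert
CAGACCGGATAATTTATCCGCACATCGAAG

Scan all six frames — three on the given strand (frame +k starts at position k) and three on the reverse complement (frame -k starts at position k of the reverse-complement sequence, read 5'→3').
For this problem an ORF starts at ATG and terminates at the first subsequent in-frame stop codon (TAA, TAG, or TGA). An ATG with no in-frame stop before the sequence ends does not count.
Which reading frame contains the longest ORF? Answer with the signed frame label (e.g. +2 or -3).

-3

Reverse complement (5'→3'): CTTCGATGTGCGGATAAATTATCCGGTCTG
Frame +1: CAG ACC GGA TAA TTT ATC CGC ACA TCG AAG — no ATG→stop ORF.
Frame +2: AGA CCG GAT AAT TTA TCC GCA CAT CGA — no ATG→stop ORF.
Frame +3: GAC CGG ATA ATT TAT CCG CAC ATC GAA — no ATG→stop ORF.
Frame -1: CTT CGA TGT GCG GAT AAA TTA TCC GGT CTG — no ATG→stop ORF.
Frame -2: TTC GAT GTG CGG ATA AAT TAT CCG GTC — no ATG→stop ORF.
Frame -3: TCG ATG TGC GGA TAA ATT ATC CGG TCT — ATG at 6, stop TAA at 15 → 12 nt.
Longest ORF is 12 nt in frame -3 (positions 6–17).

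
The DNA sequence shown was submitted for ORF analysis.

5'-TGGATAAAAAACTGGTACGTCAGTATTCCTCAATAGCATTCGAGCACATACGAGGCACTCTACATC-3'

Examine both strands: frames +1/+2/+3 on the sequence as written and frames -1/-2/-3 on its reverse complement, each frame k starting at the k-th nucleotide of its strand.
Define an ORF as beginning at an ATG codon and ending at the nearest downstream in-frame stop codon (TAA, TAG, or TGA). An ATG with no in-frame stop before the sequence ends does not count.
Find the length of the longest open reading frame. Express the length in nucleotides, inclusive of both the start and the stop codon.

Reverse complement (5'→3'): GATGTAGAGTGCCTCGTATGTGCTCGAATGCTATTGAGGAATACTGACGTACCAGTTTTTTATCCA
Frame +1: TGG ATA AAA AAC TGG TAC GTC AGT ATT CCT CAA TAG CAT TCG AGC ACA TAC GAG GCA CTC TAC ATC — no ATG→stop ORF.
Frame +2: GGA TAA AAA ACT GGT ACG TCA GTA TTC CTC AAT AGC ATT CGA GCA CAT ACG AGG CAC TCT ACA — no ATG→stop ORF.
Frame +3: GAT AAA AAA CTG GTA CGT CAG TAT TCC TCA ATA GCA TTC GAG CAC ATA CGA GGC ACT CTA CAT — no ATG→stop ORF.
Frame -1: GAT GTA GAG TGC CTC GTA TGT GCT CGA ATG CTA TTG AGG AAT ACT GAC GTA CCA GTT TTT TAT CCA — no ATG→stop ORF.
Frame -2: ATG TAG AGT GCC TCG TAT GTG CTC GAA TGC TAT TGA GGA ATA CTG ACG TAC CAG TTT TTT ATC — ATG at 2, stop TAG at 5 → 6 nt.
Frame -3: TGT AGA GTG CCT CGT ATG TGC TCG AAT GCT ATT GAG GAA TAC TGA CGT ACC AGT TTT TTA TCC — ATG at 18, stop TGA at 45 → 30 nt.
Longest: frame -3, positions 18–47, 30 nt = 10 codons = 9 aa. → 30 nucleotides.

30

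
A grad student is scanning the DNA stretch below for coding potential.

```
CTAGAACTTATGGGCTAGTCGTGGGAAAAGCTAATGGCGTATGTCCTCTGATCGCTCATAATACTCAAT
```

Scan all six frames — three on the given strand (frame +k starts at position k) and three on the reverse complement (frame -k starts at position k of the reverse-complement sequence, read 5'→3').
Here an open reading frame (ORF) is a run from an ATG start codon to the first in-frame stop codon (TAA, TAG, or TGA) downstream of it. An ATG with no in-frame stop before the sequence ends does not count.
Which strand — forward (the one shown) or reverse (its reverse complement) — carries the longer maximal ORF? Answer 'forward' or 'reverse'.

reverse

Reverse complement (5'→3'): ATTGAGTATTATGAGCGATCAGAGGACATACGCCATTAGCTTTTCCCACGACTAGCCCATAAGTTCTAG
Frame +1: CTA GAA CTT ATG GGC TAG TCG TGG GAA AAG CTA ATG GCG TAT GTC CTC TGA TCG CTC ATA ATA CTC AAT — ATG at 10, stop TAG at 16 → 9 nt; ATG at 34, stop TGA at 49 → 18 nt.
Frame +2: TAG AAC TTA TGG GCT AGT CGT GGG AAA AGC TAA TGG CGT ATG TCC TCT GAT CGC TCA TAA TAC TCA — ATG at 41, stop TAA at 59 → 21 nt.
Frame +3: AGA ACT TAT GGG CTA GTC GTG GGA AAA GCT AAT GGC GTA TGT CCT CTG ATC GCT CAT AAT ACT CAA — no ATG→stop ORF.
Frame -1: ATT GAG TAT TAT GAG CGA TCA GAG GAC ATA CGC CAT TAG CTT TTC CCA CGA CTA GCC CAT AAG TTC TAG — no ATG→stop ORF.
Frame -2: TTG AGT ATT ATG AGC GAT CAG AGG ACA TAC GCC ATT AGC TTT TCC CAC GAC TAG CCC ATA AGT TCT — ATG at 11, stop TAG at 53 → 45 nt.
Frame -3: TGA GTA TTA TGA GCG ATC AGA GGA CAT ACG CCA TTA GCT TTT CCC ACG ACT AGC CCA TAA GTT CTA — no ATG→stop ORF.
Forward-strand max 21 nt; reverse-strand max 45 nt. The reverse strand has the longer ORF.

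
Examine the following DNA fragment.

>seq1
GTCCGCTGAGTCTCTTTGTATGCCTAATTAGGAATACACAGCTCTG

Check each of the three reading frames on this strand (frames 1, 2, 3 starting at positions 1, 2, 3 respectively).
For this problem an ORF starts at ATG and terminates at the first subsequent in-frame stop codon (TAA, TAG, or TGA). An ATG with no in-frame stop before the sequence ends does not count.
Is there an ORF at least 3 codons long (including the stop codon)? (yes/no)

yes

Frame 1: GTC CGC TGA GTC TCT TTG TAT GCC TAA TTA GGA ATA CAC AGC TCT — no ATG→stop ORF.
Frame 2: TCC GCT GAG TCT CTT TGT ATG CCT AAT TAG GAA TAC ACA GCT CTG — ATG at 20, stop TAG at 29 → 12 nt.
Frame 3: CCG CTG AGT CTC TTT GTA TGC CTA ATT AGG AAT ACA CAG CTC — no ATG→stop ORF.
Frame 2 has an ORF of 4 codons (positions 20–31) ≥ 3, so yes.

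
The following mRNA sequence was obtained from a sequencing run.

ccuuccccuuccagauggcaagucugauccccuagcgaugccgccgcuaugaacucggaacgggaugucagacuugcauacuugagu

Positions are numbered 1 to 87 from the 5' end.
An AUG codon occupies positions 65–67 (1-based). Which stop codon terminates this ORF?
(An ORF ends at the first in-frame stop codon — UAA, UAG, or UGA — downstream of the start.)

Codons from position 65: AUG (65–67), UCA (68–70), GAC (71–73), UUG (74–76), CAU (77–79), ACU (80–82), UGA (83–85).
The first in-frame stop codon is UGA.

UGA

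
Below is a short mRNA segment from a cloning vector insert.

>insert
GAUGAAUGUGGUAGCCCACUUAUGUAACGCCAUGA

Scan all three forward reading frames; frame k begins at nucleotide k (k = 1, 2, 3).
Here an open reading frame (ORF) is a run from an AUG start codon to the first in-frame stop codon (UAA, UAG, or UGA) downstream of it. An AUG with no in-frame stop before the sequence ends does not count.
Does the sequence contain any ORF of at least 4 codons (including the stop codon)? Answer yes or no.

Frame 1: GAU GAA UGU GGU AGC CCA CUU AUG UAA CGC CAU — AUG at 22, stop UAA at 25 → 6 nt.
Frame 2: AUG AAU GUG GUA GCC CAC UUA UGU AAC GCC AUG — no AUG→stop ORF.
Frame 3: UGA AUG UGG UAG CCC ACU UAU GUA ACG CCA UGA — AUG at 6, stop UAG at 12 → 9 nt.
Largest ORF found is 3 codons < 4, so no.

no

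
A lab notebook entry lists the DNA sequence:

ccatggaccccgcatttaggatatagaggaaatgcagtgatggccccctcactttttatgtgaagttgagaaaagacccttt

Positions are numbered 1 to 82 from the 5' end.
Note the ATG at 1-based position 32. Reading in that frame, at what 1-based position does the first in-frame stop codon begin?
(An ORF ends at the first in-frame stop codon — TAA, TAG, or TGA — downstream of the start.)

38

Codons from position 32: ATG (32–34), CAG (35–37), TGA (38–40).
TGA is a stop codon; it begins at position 38.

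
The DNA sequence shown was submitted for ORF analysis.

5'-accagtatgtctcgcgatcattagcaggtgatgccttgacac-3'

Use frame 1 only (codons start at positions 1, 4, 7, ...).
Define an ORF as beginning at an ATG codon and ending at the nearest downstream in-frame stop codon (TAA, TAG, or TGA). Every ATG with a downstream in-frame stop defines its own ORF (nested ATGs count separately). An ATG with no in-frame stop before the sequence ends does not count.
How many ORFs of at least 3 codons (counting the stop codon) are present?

2

Frame 1: ACC AGT ATG TCT CGC GAT CAT TAG CAG GTG ATG CCT TGA CAC — ATG at 7, stop TAG at 22 → 18 nt; ATG at 31, stop TGA at 37 → 9 nt.
ORFs ≥ 3 codons: frame 1 7–24 (6 codons), frame 1 31–39 (3 codons). Count = 2.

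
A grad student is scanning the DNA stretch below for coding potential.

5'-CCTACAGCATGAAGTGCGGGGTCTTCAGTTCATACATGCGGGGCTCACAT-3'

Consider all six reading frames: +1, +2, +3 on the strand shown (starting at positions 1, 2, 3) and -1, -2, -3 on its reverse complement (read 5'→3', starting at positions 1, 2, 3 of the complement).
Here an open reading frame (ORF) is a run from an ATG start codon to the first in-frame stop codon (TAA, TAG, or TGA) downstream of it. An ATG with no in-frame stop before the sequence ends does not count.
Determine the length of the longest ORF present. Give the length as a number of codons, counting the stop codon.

Reverse complement (5'→3'): ATGTGAGCCCCGCATGTATGAACTGAAGACCCCGCACTTCATGCTGTAGG
Frame +1: CCT ACA GCA TGA AGT GCG GGG TCT TCA GTT CAT ACA TGC GGG GCT CAC — no ATG→stop ORF.
Frame +2: CTA CAG CAT GAA GTG CGG GGT CTT CAG TTC ATA CAT GCG GGG CTC ACA — no ATG→stop ORF.
Frame +3: TAC AGC ATG AAG TGC GGG GTC TTC AGT TCA TAC ATG CGG GGC TCA CAT — no ATG→stop ORF.
Frame -1: ATG TGA GCC CCG CAT GTA TGA ACT GAA GAC CCC GCA CTT CAT GCT GTA — ATG at 1, stop TGA at 4 → 6 nt.
Frame -2: TGT GAG CCC CGC ATG TAT GAA CTG AAG ACC CCG CAC TTC ATG CTG TAG — ATG at 14, stop TAG at 47 → 36 nt; ATG at 41, stop TAG at 47 → 9 nt.
Frame -3: GTG AGC CCC GCA TGT ATG AAC TGA AGA CCC CGC ACT TCA TGC TGT AGG — ATG at 18, stop TGA at 24 → 9 nt.
Longest: frame -2, positions 14–49, 36 nt = 12 codons = 11 aa. → 12 codons.

12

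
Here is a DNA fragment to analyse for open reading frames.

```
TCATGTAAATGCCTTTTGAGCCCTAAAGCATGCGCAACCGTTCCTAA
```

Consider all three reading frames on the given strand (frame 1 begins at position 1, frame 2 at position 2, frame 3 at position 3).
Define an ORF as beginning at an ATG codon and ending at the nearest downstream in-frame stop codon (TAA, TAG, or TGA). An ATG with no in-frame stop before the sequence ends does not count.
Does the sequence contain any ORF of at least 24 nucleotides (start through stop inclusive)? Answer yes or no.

no

Frame 1: TCA TGT AAA TGC CTT TTG AGC CCT AAA GCA TGC GCA ACC GTT CCT — no ATG→stop ORF.
Frame 2: CAT GTA AAT GCC TTT TGA GCC CTA AAG CAT GCG CAA CCG TTC CTA — no ATG→stop ORF.
Frame 3: ATG TAA ATG CCT TTT GAG CCC TAA AGC ATG CGC AAC CGT TCC TAA — ATG at 3, stop TAA at 6 → 6 nt; ATG at 9, stop TAA at 24 → 18 nt; ATG at 30, stop TAA at 45 → 18 nt.
Largest ORF found is 18 nucleotides < 24, so no.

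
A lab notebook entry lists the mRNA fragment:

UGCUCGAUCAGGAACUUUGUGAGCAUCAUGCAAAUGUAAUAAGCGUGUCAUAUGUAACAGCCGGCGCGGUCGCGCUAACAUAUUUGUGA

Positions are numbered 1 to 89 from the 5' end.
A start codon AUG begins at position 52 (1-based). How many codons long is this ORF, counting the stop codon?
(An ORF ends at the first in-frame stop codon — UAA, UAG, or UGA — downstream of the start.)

Codons from position 52: AUG (52–54), UAA (55–57).
UAA is the first in-frame stop; that's 2 codons including the stop.

2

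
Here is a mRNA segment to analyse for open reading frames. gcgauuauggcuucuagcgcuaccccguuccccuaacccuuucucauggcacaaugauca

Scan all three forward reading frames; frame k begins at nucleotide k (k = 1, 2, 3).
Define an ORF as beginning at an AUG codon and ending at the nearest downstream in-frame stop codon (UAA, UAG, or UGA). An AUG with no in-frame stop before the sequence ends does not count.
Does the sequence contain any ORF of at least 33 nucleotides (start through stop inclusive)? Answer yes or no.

Frame 1: GCG AUU AUG GCU UCU AGC GCU ACC CCG UUC CCC UAA CCC UUU CUC AUG GCA CAA UGA UCA — AUG at 7, stop UAA at 34 → 30 nt; AUG at 46, stop UGA at 55 → 12 nt.
Frame 2: CGA UUA UGG CUU CUA GCG CUA CCC CGU UCC CCU AAC CCU UUC UCA UGG CAC AAU GAU — no AUG→stop ORF.
Frame 3: GAU UAU GGC UUC UAG CGC UAC CCC GUU CCC CUA ACC CUU UCU CAU GGC ACA AUG AUC — no AUG→stop ORF.
Largest ORF found is 30 nucleotides < 33, so no.

no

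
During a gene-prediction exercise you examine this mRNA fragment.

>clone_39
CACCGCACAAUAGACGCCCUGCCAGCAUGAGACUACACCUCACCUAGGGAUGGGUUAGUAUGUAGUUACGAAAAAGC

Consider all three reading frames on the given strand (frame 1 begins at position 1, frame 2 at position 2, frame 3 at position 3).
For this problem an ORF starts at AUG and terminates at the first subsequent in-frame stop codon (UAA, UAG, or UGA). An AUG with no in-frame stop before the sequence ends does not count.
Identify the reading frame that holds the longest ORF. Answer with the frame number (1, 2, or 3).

3

Frame 1: CAC CGC ACA AUA GAC GCC CUG CCA GCA UGA GAC UAC ACC UCA CCU AGG GAU GGG UUA GUA UGU AGU UAC GAA AAA — no AUG→stop ORF.
Frame 2: ACC GCA CAA UAG ACG CCC UGC CAG CAU GAG ACU ACA CCU CAC CUA GGG AUG GGU UAG UAU GUA GUU ACG AAA AAG — AUG at 50, stop UAG at 56 → 9 nt.
Frame 3: CCG CAC AAU AGA CGC CCU GCC AGC AUG AGA CUA CAC CUC ACC UAG GGA UGG GUU AGU AUG UAG UUA CGA AAA AGC — AUG at 27, stop UAG at 45 → 21 nt; AUG at 60, stop UAG at 63 → 6 nt.
Longest ORF is 21 nt in frame 3 (positions 27–47).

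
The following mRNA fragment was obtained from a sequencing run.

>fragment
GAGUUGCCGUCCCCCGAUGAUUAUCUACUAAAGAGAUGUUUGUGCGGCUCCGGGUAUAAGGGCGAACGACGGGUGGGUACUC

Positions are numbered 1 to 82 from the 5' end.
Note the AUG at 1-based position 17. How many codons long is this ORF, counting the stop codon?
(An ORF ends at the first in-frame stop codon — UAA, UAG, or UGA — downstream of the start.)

5

Codons from position 17: AUG (17–19), AUU (20–22), AUC (23–25), UAC (26–28), UAA (29–31).
UAA is the first in-frame stop; that's 5 codons including the stop.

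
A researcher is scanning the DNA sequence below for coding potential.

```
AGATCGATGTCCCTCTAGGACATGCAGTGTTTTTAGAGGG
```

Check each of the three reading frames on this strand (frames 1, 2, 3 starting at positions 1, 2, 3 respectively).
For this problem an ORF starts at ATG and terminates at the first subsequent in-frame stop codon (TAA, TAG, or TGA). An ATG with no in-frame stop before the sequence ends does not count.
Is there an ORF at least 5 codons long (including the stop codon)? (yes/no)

Frame 1: AGA TCG ATG TCC CTC TAG GAC ATG CAG TGT TTT TAG AGG — ATG at 7, stop TAG at 16 → 12 nt; ATG at 22, stop TAG at 34 → 15 nt.
Frame 2: GAT CGA TGT CCC TCT AGG ACA TGC AGT GTT TTT AGA GGG — no ATG→stop ORF.
Frame 3: ATC GAT GTC CCT CTA GGA CAT GCA GTG TTT TTA GAG — no ATG→stop ORF.
Frame 1 has an ORF of 5 codons (positions 22–36) ≥ 5, so yes.

yes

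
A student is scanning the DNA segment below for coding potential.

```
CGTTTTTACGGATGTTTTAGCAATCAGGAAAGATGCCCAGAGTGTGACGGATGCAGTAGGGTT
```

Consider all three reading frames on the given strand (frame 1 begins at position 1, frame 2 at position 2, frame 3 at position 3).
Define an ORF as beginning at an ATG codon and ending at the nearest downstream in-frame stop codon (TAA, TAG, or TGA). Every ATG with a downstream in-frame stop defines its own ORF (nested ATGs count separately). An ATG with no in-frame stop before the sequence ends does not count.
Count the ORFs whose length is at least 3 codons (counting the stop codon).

3

Frame 1: CGT TTT TAC GGA TGT TTT AGC AAT CAG GAA AGA TGC CCA GAG TGT GAC GGA TGC AGT AGG GTT — no ATG→stop ORF.
Frame 2: GTT TTT ACG GAT GTT TTA GCA ATC AGG AAA GAT GCC CAG AGT GTG ACG GAT GCA GTA GGG — no ATG→stop ORF.
Frame 3: TTT TTA CGG ATG TTT TAG CAA TCA GGA AAG ATG CCC AGA GTG TGA CGG ATG CAG TAG GGT — ATG at 12, stop TAG at 18 → 9 nt; ATG at 33, stop TGA at 45 → 15 nt; ATG at 51, stop TAG at 57 → 9 nt.
ORFs ≥ 3 codons: frame 3 12–20 (3 codons), frame 3 33–47 (5 codons), frame 3 51–59 (3 codons). Count = 3.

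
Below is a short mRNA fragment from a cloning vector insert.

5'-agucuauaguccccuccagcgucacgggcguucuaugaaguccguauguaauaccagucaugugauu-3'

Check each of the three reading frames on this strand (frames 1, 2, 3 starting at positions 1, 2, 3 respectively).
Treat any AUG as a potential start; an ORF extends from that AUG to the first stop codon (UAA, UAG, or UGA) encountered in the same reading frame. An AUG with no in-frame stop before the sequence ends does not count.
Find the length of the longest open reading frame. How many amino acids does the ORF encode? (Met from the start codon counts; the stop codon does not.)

Frame 1: AGU CUA UAG UCC CCU CCA GCG UCA CGG GCG UUC UAU GAA GUC CGU AUG UAA UAC CAG UCA UGU GAU — AUG at 46, stop UAA at 49 → 6 nt.
Frame 2: GUC UAU AGU CCC CUC CAG CGU CAC GGG CGU UCU AUG AAG UCC GUA UGU AAU ACC AGU CAU GUG AUU — no AUG→stop ORF.
Frame 3: UCU AUA GUC CCC UCC AGC GUC ACG GGC GUU CUA UGA AGU CCG UAU GUA AUA CCA GUC AUG UGA — AUG at 60, stop UGA at 63 → 6 nt.
Longest: frame 1, positions 46–51, 6 nt = 2 codons = 1 aa. → 1 amino acids.

1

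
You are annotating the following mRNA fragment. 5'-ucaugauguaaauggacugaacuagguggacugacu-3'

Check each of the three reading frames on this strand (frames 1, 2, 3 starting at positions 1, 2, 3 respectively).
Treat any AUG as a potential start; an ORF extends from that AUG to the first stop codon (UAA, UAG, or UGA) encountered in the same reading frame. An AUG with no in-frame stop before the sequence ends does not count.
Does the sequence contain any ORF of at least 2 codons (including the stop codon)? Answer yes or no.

Frame 1: UCA UGA UGU AAA UGG ACU GAA CUA GGU GGA CUG ACU — no AUG→stop ORF.
Frame 2: CAU GAU GUA AAU GGA CUG AAC UAG GUG GAC UGA — no AUG→stop ORF.
Frame 3: AUG AUG UAA AUG GAC UGA ACU AGG UGG ACU GAC — AUG at 3, stop UAA at 9 → 9 nt; AUG at 6, stop UAA at 9 → 6 nt; AUG at 12, stop UGA at 18 → 9 nt.
Frame 3 has an ORF of 3 codons (positions 3–11) ≥ 2, so yes.

yes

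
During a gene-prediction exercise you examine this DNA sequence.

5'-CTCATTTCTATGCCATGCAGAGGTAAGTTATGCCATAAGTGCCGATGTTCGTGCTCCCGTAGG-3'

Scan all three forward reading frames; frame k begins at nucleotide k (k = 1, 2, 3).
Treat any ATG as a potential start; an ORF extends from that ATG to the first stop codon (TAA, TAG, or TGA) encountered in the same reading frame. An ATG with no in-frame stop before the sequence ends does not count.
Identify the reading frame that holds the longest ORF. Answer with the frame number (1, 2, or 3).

Frame 1: CTC ATT TCT ATG CCA TGC AGA GGT AAG TTA TGC CAT AAG TGC CGA TGT TCG TGC TCC CGT AGG — no ATG→stop ORF.
Frame 2: TCA TTT CTA TGC CAT GCA GAG GTA AGT TAT GCC ATA AGT GCC GAT GTT CGT GCT CCC GTA — no ATG→stop ORF.
Frame 3: CAT TTC TAT GCC ATG CAG AGG TAA GTT ATG CCA TAA GTG CCG ATG TTC GTG CTC CCG TAG — ATG at 15, stop TAA at 24 → 12 nt; ATG at 30, stop TAA at 36 → 9 nt; ATG at 45, stop TAG at 60 → 18 nt.
Longest ORF is 18 nt in frame 3 (positions 45–62).

3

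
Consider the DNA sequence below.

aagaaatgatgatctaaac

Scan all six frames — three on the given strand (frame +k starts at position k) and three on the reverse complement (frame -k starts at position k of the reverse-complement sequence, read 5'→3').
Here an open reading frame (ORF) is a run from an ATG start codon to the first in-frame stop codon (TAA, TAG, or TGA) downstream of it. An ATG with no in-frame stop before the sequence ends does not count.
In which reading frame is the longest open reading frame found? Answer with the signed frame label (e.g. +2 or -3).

+3

Reverse complement (5'→3'): GTTTAGATCATCATTTCTT
Frame +1: AAG AAA TGA TGA TCT AAA — no ATG→stop ORF.
Frame +2: AGA AAT GAT GAT CTA AAC — no ATG→stop ORF.
Frame +3: GAA ATG ATG ATC TAA — ATG at 6, stop TAA at 15 → 12 nt; ATG at 9, stop TAA at 15 → 9 nt.
Frame -1: GTT TAG ATC ATC ATT TCT — no ATG→stop ORF.
Frame -2: TTT AGA TCA TCA TTT CTT — no ATG→stop ORF.
Frame -3: TTA GAT CAT CAT TTC — no ATG→stop ORF.
Longest ORF is 12 nt in frame +3 (positions 6–17).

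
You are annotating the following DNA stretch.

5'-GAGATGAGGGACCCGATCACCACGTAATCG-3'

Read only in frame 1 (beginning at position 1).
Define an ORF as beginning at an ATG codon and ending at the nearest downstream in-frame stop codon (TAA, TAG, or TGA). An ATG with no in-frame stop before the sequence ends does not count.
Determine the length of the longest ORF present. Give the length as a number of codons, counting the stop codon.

8

Frame 1: GAG ATG AGG GAC CCG ATC ACC ACG TAA TCG — ATG at 4, stop TAA at 25 → 24 nt.
Longest: frame 1, positions 4–27, 24 nt = 8 codons = 7 aa. → 8 codons.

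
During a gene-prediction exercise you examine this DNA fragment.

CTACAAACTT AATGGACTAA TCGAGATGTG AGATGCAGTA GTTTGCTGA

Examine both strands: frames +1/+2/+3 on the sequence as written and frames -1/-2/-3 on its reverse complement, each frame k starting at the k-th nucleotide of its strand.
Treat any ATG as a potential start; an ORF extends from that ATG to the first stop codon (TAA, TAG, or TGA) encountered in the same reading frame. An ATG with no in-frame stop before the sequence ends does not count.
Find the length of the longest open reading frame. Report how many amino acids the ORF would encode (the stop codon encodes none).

2

Reverse complement (5'→3'): TCAGCAAACTACTGCATCTCACATCTCGATTAGTCCATTAAGTTTGTAG
Frame +1: CTA CAA ACT TAA TGG ACT AAT CGA GAT GTG AGA TGC AGT AGT TTG CTG — no ATG→stop ORF.
Frame +2: TAC AAA CTT AAT GGA CTA ATC GAG ATG TGA GAT GCA GTA GTT TGC TGA — ATG at 26, stop TGA at 29 → 6 nt.
Frame +3: ACA AAC TTA ATG GAC TAA TCG AGA TGT GAG ATG CAG TAG TTT GCT — ATG at 12, stop TAA at 18 → 9 nt; ATG at 33, stop TAG at 39 → 9 nt.
Frame -1: TCA GCA AAC TAC TGC ATC TCA CAT CTC GAT TAG TCC ATT AAG TTT GTA — no ATG→stop ORF.
Frame -2: CAG CAA ACT ACT GCA TCT CAC ATC TCG ATT AGT CCA TTA AGT TTG TAG — no ATG→stop ORF.
Frame -3: AGC AAA CTA CTG CAT CTC ACA TCT CGA TTA GTC CAT TAA GTT TGT — no ATG→stop ORF.
Longest: frame +3, positions 12–20, 9 nt = 3 codons = 2 aa. → 2 amino acids.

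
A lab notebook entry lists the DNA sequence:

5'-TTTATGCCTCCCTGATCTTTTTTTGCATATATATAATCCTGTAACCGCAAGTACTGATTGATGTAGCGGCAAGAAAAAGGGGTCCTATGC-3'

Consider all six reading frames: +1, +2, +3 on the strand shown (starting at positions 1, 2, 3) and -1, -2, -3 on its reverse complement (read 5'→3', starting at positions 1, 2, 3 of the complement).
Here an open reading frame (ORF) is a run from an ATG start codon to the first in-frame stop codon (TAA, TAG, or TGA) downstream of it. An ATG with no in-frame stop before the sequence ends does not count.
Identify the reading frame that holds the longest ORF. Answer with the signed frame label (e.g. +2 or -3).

Reverse complement (5'→3'): GCATAGGACCCCTTTTTCTTGCCGCTACATCAATCAGTACTTGCGGTTACAGGATTATATATATGCAAAAAAAGATCAGGGAGGCATAAA
Frame +1: TTT ATG CCT CCC TGA TCT TTT TTT GCA TAT ATA TAA TCC TGT AAC CGC AAG TAC TGA TTG ATG TAG CGG CAA GAA AAA GGG GTC CTA TGC — ATG at 4, stop TGA at 13 → 12 nt; ATG at 61, stop TAG at 64 → 6 nt.
Frame +2: TTA TGC CTC CCT GAT CTT TTT TTG CAT ATA TAT AAT CCT GTA ACC GCA AGT ACT GAT TGA TGT AGC GGC AAG AAA AAG GGG TCC TAT — no ATG→stop ORF.
Frame +3: TAT GCC TCC CTG ATC TTT TTT TGC ATA TAT ATA ATC CTG TAA CCG CAA GTA CTG ATT GAT GTA GCG GCA AGA AAA AGG GGT CCT ATG — no ATG→stop ORF.
Frame -1: GCA TAG GAC CCC TTT TTC TTG CCG CTA CAT CAA TCA GTA CTT GCG GTT ACA GGA TTA TAT ATA TGC AAA AAA AGA TCA GGG AGG CAT AAA — no ATG→stop ORF.
Frame -2: CAT AGG ACC CCT TTT TCT TGC CGC TAC ATC AAT CAG TAC TTG CGG TTA CAG GAT TAT ATA TAT GCA AAA AAA GAT CAG GGA GGC ATA — no ATG→stop ORF.
Frame -3: ATA GGA CCC CTT TTT CTT GCC GCT ACA TCA ATC AGT ACT TGC GGT TAC AGG ATT ATA TAT ATG CAA AAA AAG ATC AGG GAG GCA TAA — ATG at 63, stop TAA at 87 → 27 nt.
Longest ORF is 27 nt in frame -3 (positions 63–89).

-3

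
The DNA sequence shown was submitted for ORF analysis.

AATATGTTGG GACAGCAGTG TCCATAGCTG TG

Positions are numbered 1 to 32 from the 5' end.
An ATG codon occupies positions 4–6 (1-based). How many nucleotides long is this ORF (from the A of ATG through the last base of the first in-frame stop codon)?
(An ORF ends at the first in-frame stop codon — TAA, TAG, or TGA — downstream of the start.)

24

Codons from position 4: ATG (4–6), TTG (7–9), GGA (10–12), CAG (13–15), CAG (16–18), TGT (19–21), CCA (22–24), TAG (25–27).
TAG is the first in-frame stop; ORF spans 4–27, 24 nucleotides.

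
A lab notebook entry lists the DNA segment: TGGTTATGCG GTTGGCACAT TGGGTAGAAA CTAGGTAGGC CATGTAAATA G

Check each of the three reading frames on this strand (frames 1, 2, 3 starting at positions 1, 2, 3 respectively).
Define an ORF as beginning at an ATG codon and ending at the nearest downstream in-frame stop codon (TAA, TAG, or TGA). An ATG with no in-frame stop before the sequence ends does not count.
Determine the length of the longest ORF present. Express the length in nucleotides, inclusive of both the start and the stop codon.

Frame 1: TGG TTA TGC GGT TGG CAC ATT GGG TAG AAA CTA GGT AGG CCA TGT AAA TAG — no ATG→stop ORF.
Frame 2: GGT TAT GCG GTT GGC ACA TTG GGT AGA AAC TAG GTA GGC CAT GTA AAT — no ATG→stop ORF.
Frame 3: GTT ATG CGG TTG GCA CAT TGG GTA GAA ACT AGG TAG GCC ATG TAA ATA — ATG at 6, stop TAG at 36 → 33 nt; ATG at 42, stop TAA at 45 → 6 nt.
Longest: frame 3, positions 6–38, 33 nt = 11 codons = 10 aa. → 33 nucleotides.

33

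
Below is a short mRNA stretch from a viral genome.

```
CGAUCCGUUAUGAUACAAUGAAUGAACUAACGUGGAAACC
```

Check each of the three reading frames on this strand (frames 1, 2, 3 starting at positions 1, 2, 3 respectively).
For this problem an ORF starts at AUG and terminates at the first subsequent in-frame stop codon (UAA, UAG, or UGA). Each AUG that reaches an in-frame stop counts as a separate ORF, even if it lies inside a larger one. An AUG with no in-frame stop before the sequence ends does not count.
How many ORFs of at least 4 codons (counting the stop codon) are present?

1

Frame 1: CGA UCC GUU AUG AUA CAA UGA AUG AAC UAA CGU GGA AAC — AUG at 10, stop UGA at 19 → 12 nt; AUG at 22, stop UAA at 28 → 9 nt.
Frame 2: GAU CCG UUA UGA UAC AAU GAA UGA ACU AAC GUG GAA ACC — no AUG→stop ORF.
Frame 3: AUC CGU UAU GAU ACA AUG AAU GAA CUA ACG UGG AAA — no AUG→stop ORF.
ORFs ≥ 4 codons: frame 1 10–21 (4 codons). Count = 1.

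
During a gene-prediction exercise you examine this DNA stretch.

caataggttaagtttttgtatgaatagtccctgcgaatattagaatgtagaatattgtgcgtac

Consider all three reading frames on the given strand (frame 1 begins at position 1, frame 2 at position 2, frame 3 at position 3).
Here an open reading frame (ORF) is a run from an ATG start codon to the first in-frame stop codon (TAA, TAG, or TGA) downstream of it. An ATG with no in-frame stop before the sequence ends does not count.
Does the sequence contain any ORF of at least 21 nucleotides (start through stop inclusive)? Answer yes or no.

yes

Frame 1: CAA TAG GTT AAG TTT TTG TAT GAA TAG TCC CTG CGA ATA TTA GAA TGT AGA ATA TTG TGC GTA — no ATG→stop ORF.
Frame 2: AAT AGG TTA AGT TTT TGT ATG AAT AGT CCC TGC GAA TAT TAG AAT GTA GAA TAT TGT GCG TAC — ATG at 20, stop TAG at 41 → 24 nt.
Frame 3: ATA GGT TAA GTT TTT GTA TGA ATA GTC CCT GCG AAT ATT AGA ATG TAG AAT ATT GTG CGT — ATG at 45, stop TAG at 48 → 6 nt.
Frame 2 has an ORF of 24 nucleotides (positions 20–43) ≥ 21, so yes.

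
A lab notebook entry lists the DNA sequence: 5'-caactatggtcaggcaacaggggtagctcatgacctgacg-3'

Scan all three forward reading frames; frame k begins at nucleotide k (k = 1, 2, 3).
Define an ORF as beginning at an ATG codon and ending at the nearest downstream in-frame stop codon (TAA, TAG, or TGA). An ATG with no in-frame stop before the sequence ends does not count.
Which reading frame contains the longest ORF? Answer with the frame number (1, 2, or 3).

3

Frame 1: CAA CTA TGG TCA GGC AAC AGG GGT AGC TCA TGA CCT GAC — no ATG→stop ORF.
Frame 2: AAC TAT GGT CAG GCA ACA GGG GTA GCT CAT GAC CTG ACG — no ATG→stop ORF.
Frame 3: ACT ATG GTC AGG CAA CAG GGG TAG CTC ATG ACC TGA — ATG at 6, stop TAG at 24 → 21 nt; ATG at 30, stop TGA at 36 → 9 nt.
Longest ORF is 21 nt in frame 3 (positions 6–26).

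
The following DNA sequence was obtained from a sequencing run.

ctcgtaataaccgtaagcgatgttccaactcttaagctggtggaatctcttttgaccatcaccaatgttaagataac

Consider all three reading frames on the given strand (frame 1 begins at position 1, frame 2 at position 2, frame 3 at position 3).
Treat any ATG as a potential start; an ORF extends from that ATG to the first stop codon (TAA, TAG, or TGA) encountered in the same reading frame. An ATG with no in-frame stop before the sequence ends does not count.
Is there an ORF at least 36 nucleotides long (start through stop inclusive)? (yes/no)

yes

Frame 1: CTC GTA ATA ACC GTA AGC GAT GTT CCA ACT CTT AAG CTG GTG GAA TCT CTT TTG ACC ATC ACC AAT GTT AAG ATA — no ATG→stop ORF.
Frame 2: TCG TAA TAA CCG TAA GCG ATG TTC CAA CTC TTA AGC TGG TGG AAT CTC TTT TGA CCA TCA CCA ATG TTA AGA TAA — ATG at 20, stop TGA at 53 → 36 nt; ATG at 65, stop TAA at 74 → 12 nt.
Frame 3: CGT AAT AAC CGT AAG CGA TGT TCC AAC TCT TAA GCT GGT GGA ATC TCT TTT GAC CAT CAC CAA TGT TAA GAT AAC — no ATG→stop ORF.
Frame 2 has an ORF of 36 nucleotides (positions 20–55) ≥ 36, so yes.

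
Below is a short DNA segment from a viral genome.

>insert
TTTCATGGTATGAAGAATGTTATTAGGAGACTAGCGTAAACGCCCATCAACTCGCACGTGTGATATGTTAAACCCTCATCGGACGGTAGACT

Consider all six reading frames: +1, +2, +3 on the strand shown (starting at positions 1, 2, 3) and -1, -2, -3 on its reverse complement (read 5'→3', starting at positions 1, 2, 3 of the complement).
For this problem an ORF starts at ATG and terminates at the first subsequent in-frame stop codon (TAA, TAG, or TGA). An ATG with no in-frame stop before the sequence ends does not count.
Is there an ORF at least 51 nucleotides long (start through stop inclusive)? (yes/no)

Reverse complement (5'→3'): AGTCTACCGTCCGATGAGGGTTTAACATATCACACGTGCGAGTTGATGGGCGTTTACGCTAGTCTCCTAATAACATTCTTCATACCATGAAA
Frame +1: TTT CAT GGT ATG AAG AAT GTT ATT AGG AGA CTA GCG TAA ACG CCC ATC AAC TCG CAC GTG TGA TAT GTT AAA CCC TCA TCG GAC GGT AGA — ATG at 10, stop TAA at 37 → 30 nt.
Frame +2: TTC ATG GTA TGA AGA ATG TTA TTA GGA GAC TAG CGT AAA CGC CCA TCA ACT CGC ACG TGT GAT ATG TTA AAC CCT CAT CGG ACG GTA GAC — ATG at 5, stop TGA at 11 → 9 nt; ATG at 17, stop TAG at 32 → 18 nt.
Frame +3: TCA TGG TAT GAA GAA TGT TAT TAG GAG ACT AGC GTA AAC GCC CAT CAA CTC GCA CGT GTG ATA TGT TAA ACC CTC ATC GGA CGG TAG ACT — no ATG→stop ORF.
Frame -1: AGT CTA CCG TCC GAT GAG GGT TTA ACA TAT CAC ACG TGC GAG TTG ATG GGC GTT TAC GCT AGT CTC CTA ATA ACA TTC TTC ATA CCA TGA — ATG at 46, stop TGA at 88 → 45 nt.
Frame -2: GTC TAC CGT CCG ATG AGG GTT TAA CAT ATC ACA CGT GCG AGT TGA TGG GCG TTT ACG CTA GTC TCC TAA TAA CAT TCT TCA TAC CAT GAA — ATG at 14, stop TAA at 23 → 12 nt.
Frame -3: TCT ACC GTC CGA TGA GGG TTT AAC ATA TCA CAC GTG CGA GTT GAT GGG CGT TTA CGC TAG TCT CCT AAT AAC ATT CTT CAT ACC ATG AAA — no ATG→stop ORF.
Largest ORF found is 45 nucleotides < 51, so no.

no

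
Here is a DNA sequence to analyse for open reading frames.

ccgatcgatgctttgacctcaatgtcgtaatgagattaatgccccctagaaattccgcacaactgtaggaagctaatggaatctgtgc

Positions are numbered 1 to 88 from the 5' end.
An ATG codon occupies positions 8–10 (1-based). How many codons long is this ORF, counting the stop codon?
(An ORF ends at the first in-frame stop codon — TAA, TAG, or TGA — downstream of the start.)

3

Codons from position 8: ATG (8–10), CTT (11–13), TGA (14–16).
TGA is the first in-frame stop; that's 3 codons including the stop.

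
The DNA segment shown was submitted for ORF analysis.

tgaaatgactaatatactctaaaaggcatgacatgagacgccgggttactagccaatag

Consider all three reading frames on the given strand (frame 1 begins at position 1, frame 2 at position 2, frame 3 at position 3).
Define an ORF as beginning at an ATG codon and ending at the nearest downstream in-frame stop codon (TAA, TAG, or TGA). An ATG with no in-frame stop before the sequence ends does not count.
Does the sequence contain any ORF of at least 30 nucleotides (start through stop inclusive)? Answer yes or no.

Frame 1: TGA AAT GAC TAA TAT ACT CTA AAA GGC ATG ACA TGA GAC GCC GGG TTA CTA GCC AAT — ATG at 28, stop TGA at 34 → 9 nt.
Frame 2: GAA ATG ACT AAT ATA CTC TAA AAG GCA TGA CAT GAG ACG CCG GGT TAC TAG CCA ATA — ATG at 5, stop TAA at 20 → 18 nt.
Frame 3: AAA TGA CTA ATA TAC TCT AAA AGG CAT GAC ATG AGA CGC CGG GTT ACT AGC CAA TAG — ATG at 33, stop TAG at 57 → 27 nt.
Largest ORF found is 27 nucleotides < 30, so no.

no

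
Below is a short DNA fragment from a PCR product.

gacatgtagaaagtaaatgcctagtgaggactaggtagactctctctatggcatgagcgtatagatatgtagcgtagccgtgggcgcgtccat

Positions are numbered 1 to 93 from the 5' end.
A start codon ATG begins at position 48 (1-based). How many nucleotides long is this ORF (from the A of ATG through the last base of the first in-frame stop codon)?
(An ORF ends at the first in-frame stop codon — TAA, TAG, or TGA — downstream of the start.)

Codons from position 48: ATG (48–50), GCA (51–53), TGA (54–56).
TGA is the first in-frame stop; ORF spans 48–56, 9 nucleotides.

9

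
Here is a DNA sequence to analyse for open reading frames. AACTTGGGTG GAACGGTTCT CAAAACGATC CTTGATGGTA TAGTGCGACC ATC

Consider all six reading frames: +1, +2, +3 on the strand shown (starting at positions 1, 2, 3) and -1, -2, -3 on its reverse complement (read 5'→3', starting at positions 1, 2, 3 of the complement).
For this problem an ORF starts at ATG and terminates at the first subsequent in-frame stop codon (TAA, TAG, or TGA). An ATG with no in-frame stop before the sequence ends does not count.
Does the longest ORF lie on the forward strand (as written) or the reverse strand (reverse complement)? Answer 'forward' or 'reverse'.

Reverse complement (5'→3'): GATGGTCGCACTATACCATCAAGGATCGTTTTGAGAACCGTTCCACCCAAGTT
Frame +1: AAC TTG GGT GGA ACG GTT CTC AAA ACG ATC CTT GAT GGT ATA GTG CGA CCA — no ATG→stop ORF.
Frame +2: ACT TGG GTG GAA CGG TTC TCA AAA CGA TCC TTG ATG GTA TAG TGC GAC CAT — ATG at 35, stop TAG at 41 → 9 nt.
Frame +3: CTT GGG TGG AAC GGT TCT CAA AAC GAT CCT TGA TGG TAT AGT GCG ACC ATC — no ATG→stop ORF.
Frame -1: GAT GGT CGC ACT ATA CCA TCA AGG ATC GTT TTG AGA ACC GTT CCA CCC AAG — no ATG→stop ORF.
Frame -2: ATG GTC GCA CTA TAC CAT CAA GGA TCG TTT TGA GAA CCG TTC CAC CCA AGT — ATG at 2, stop TGA at 32 → 33 nt.
Frame -3: TGG TCG CAC TAT ACC ATC AAG GAT CGT TTT GAG AAC CGT TCC ACC CAA GTT — no ATG→stop ORF.
Forward-strand max 9 nt; reverse-strand max 33 nt. The reverse strand has the longer ORF.

reverse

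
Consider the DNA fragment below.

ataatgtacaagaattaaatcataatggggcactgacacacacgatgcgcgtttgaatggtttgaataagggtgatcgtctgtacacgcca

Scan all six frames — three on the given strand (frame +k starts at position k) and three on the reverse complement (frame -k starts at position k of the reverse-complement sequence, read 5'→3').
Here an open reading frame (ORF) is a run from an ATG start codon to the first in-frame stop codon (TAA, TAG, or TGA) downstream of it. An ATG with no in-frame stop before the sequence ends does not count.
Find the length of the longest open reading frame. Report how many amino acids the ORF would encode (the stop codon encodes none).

Reverse complement (5'→3'): TGGCGTGTACAGACGATCACCCTTATTCAAACCATTCAAACGCGCATCGTGTGTGTCAGTGCCCCATTATGATTTAATTCTTGTACATTAT
Frame +1: ATA ATG TAC AAG AAT TAA ATC ATA ATG GGG CAC TGA CAC ACA CGA TGC GCG TTT GAA TGG TTT GAA TAA GGG TGA TCG TCT GTA CAC GCC — ATG at 4, stop TAA at 16 → 15 nt; ATG at 25, stop TGA at 34 → 12 nt.
Frame +2: TAA TGT ACA AGA ATT AAA TCA TAA TGG GGC ACT GAC ACA CAC GAT GCG CGT TTG AAT GGT TTG AAT AAG GGT GAT CGT CTG TAC ACG CCA — no ATG→stop ORF.
Frame +3: AAT GTA CAA GAA TTA AAT CAT AAT GGG GCA CTG ACA CAC ACG ATG CGC GTT TGA ATG GTT TGA ATA AGG GTG ATC GTC TGT ACA CGC — ATG at 45, stop TGA at 54 → 12 nt; ATG at 57, stop TGA at 63 → 9 nt.
Frame -1: TGG CGT GTA CAG ACG ATC ACC CTT ATT CAA ACC ATT CAA ACG CGC ATC GTG TGT GTC AGT GCC CCA TTA TGA TTT AAT TCT TGT ACA TTA — no ATG→stop ORF.
Frame -2: GGC GTG TAC AGA CGA TCA CCC TTA TTC AAA CCA TTC AAA CGC GCA TCG TGT GTG TCA GTG CCC CAT TAT GAT TTA ATT CTT GTA CAT TAT — no ATG→stop ORF.
Frame -3: GCG TGT ACA GAC GAT CAC CCT TAT TCA AAC CAT TCA AAC GCG CAT CGT GTG TGT CAG TGC CCC ATT ATG ATT TAA TTC TTG TAC ATT — ATG at 69, stop TAA at 75 → 9 nt.
Longest: frame +1, positions 4–18, 15 nt = 5 codons = 4 aa. → 4 amino acids.

4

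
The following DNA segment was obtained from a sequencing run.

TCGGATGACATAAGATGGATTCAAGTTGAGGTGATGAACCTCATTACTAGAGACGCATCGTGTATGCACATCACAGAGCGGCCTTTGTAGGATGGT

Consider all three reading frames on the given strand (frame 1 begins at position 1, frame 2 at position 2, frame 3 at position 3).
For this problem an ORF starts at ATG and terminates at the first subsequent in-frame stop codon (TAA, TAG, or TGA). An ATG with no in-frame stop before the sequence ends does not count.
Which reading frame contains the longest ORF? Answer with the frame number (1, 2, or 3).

1

Frame 1: TCG GAT GAC ATA AGA TGG ATT CAA GTT GAG GTG ATG AAC CTC ATT ACT AGA GAC GCA TCG TGT ATG CAC ATC ACA GAG CGG CCT TTG TAG GAT GGT — ATG at 34, stop TAG at 88 → 57 nt; ATG at 64, stop TAG at 88 → 27 nt.
Frame 2: CGG ATG ACA TAA GAT GGA TTC AAG TTG AGG TGA TGA ACC TCA TTA CTA GAG ACG CAT CGT GTA TGC ACA TCA CAG AGC GGC CTT TGT AGG ATG — ATG at 5, stop TAA at 11 → 9 nt.
Frame 3: GGA TGA CAT AAG ATG GAT TCA AGT TGA GGT GAT GAA CCT CAT TAC TAG AGA CGC ATC GTG TAT GCA CAT CAC AGA GCG GCC TTT GTA GGA TGG — ATG at 15, stop TGA at 27 → 15 nt.
Longest ORF is 57 nt in frame 1 (positions 34–90).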